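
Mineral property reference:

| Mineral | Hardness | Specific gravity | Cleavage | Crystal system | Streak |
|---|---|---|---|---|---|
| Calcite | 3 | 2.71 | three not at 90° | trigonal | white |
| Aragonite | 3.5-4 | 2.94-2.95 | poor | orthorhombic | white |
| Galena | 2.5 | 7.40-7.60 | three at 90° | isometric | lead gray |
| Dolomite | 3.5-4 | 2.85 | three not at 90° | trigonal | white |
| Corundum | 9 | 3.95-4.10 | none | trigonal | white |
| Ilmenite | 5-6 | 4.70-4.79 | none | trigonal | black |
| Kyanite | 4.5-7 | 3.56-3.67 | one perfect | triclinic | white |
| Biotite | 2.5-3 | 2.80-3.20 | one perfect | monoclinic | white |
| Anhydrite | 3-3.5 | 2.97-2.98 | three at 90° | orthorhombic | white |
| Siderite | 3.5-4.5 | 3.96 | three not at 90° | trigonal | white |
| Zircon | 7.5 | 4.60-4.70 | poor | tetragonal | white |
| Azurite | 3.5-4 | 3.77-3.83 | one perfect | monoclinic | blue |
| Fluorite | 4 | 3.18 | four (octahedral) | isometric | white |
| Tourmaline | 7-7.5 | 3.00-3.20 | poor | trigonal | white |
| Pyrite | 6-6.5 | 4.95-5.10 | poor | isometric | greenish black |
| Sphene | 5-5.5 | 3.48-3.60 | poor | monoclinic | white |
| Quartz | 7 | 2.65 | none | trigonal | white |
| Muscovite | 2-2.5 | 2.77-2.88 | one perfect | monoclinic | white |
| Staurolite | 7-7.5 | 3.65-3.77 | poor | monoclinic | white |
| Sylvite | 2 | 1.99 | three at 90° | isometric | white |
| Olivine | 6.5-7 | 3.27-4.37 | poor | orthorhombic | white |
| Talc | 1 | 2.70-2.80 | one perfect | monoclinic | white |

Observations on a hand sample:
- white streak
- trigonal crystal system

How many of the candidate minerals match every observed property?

White streak excludes Galena, Ilmenite, Azurite, Pyrite.
Trigonal crystal system: leaves Calcite, Dolomite, Corundum, Siderite, Tourmaline, Quartz.
The minerals that satisfy all observations are Calcite, Corundum, Dolomite, Quartz, Siderite, Tourmaline.
That is 6 minerals.

6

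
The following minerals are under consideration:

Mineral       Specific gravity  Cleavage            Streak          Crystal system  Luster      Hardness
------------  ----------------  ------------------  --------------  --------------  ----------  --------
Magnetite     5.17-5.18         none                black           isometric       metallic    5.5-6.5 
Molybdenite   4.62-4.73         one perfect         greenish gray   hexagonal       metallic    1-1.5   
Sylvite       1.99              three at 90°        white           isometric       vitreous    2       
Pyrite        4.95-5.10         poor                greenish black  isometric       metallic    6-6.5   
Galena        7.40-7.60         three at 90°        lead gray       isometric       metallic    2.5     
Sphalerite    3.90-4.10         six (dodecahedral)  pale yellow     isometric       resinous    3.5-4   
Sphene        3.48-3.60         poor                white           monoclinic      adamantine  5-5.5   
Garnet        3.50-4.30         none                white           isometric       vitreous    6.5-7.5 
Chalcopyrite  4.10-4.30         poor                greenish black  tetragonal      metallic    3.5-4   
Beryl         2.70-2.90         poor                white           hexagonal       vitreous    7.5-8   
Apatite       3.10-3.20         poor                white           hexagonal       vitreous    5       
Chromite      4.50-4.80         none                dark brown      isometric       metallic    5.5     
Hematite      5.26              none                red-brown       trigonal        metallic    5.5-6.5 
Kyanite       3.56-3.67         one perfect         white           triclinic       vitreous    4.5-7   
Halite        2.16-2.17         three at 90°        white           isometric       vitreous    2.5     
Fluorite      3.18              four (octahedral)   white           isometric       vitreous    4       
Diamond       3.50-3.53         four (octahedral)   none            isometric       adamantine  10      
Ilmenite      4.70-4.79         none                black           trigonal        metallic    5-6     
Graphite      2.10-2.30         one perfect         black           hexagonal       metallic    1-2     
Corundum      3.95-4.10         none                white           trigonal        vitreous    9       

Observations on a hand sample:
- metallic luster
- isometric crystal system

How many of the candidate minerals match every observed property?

4

Metallic luster — leaves Magnetite, Molybdenite, Pyrite, Galena, Chalcopyrite, Chromite, Hematite, Ilmenite, Graphite.
Isometric crystal system — leaves Magnetite, Pyrite, Galena, Chromite.
The minerals that satisfy all observations are Chromite, Galena, Magnetite, Pyrite.
That is 4 minerals.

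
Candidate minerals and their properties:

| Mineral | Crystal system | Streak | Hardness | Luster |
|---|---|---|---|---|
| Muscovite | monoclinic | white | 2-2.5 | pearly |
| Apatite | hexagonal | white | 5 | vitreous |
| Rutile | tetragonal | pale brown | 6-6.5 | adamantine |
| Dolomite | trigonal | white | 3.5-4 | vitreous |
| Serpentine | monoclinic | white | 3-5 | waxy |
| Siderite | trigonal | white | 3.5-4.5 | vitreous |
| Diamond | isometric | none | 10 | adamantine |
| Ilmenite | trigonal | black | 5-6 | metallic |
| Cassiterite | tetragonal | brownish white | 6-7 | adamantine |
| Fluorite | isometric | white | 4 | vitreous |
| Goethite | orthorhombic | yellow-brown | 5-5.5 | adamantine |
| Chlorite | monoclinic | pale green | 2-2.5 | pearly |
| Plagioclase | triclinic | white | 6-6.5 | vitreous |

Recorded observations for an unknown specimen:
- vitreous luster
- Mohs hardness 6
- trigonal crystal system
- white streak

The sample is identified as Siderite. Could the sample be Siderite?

Inconsistent

Vitreous luster — fits Siderite (vitreous luster).
Mohs hardness 6 — Siderite has hardness 3.5-4.5; inconsistent.
Trigonal crystal system — fits Siderite (trigonal system).
White streak — fits Siderite (white streak).
The hardness observation rules out Siderite.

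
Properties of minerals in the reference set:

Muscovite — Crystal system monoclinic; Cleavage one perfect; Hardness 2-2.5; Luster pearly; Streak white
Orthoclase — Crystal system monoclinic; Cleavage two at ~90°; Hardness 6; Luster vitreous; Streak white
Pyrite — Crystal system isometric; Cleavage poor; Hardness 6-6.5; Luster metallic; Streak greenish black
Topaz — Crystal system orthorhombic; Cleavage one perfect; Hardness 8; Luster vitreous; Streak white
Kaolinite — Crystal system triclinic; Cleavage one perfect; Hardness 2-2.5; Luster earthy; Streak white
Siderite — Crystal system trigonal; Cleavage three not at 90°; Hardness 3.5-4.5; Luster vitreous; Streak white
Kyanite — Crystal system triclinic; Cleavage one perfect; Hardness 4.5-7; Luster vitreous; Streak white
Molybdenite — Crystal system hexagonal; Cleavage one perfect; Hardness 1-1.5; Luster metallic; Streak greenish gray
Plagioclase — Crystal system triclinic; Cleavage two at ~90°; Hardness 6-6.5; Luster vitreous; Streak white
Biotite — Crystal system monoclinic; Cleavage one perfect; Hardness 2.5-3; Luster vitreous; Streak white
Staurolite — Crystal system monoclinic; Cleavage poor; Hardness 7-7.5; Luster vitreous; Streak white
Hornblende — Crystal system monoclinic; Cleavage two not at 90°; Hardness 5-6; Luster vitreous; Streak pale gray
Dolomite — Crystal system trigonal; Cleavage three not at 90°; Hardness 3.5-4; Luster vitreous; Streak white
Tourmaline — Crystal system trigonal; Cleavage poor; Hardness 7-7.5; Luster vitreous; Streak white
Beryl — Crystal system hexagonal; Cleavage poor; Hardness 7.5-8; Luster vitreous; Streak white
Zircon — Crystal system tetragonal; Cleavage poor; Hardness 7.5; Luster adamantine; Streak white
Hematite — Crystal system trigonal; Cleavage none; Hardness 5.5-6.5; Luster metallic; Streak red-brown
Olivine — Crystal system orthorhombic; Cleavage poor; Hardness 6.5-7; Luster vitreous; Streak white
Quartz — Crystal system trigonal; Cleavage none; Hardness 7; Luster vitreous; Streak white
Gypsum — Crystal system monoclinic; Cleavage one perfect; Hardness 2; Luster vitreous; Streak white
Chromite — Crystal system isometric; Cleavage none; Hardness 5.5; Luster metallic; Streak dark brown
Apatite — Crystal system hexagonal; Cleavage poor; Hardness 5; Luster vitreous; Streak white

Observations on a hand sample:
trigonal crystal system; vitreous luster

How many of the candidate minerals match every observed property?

4

Trigonal crystal system — narrows the field to Siderite, Dolomite, Tourmaline, Hematite, Quartz.
Vitreous luster rules out Hematite.
Consistent with every observation: Dolomite, Quartz, Siderite, Tourmaline.
That is 4 minerals.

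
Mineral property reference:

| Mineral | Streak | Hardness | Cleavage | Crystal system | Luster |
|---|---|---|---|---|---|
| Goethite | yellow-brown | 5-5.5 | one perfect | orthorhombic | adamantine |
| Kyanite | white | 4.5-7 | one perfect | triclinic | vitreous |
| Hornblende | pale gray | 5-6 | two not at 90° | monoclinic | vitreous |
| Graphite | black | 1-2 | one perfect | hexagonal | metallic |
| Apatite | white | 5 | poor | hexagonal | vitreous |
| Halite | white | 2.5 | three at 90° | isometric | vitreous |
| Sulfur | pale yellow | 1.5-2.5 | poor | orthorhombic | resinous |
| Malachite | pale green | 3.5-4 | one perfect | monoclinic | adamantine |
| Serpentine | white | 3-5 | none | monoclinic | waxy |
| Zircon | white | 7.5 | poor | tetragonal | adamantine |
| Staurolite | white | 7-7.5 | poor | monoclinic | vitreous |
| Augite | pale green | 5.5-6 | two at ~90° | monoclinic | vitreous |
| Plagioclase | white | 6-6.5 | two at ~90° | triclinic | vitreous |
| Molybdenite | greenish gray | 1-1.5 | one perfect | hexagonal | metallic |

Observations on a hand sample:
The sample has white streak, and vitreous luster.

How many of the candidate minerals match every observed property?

White streak: Kyanite, Apatite, Halite, Serpentine, Zircon, Staurolite, Plagioclase remain.
Vitreous luster excludes Serpentine, Zircon.
Remaining candidates: Apatite, Halite, Kyanite, Plagioclase, Staurolite.
That is 5 minerals.

5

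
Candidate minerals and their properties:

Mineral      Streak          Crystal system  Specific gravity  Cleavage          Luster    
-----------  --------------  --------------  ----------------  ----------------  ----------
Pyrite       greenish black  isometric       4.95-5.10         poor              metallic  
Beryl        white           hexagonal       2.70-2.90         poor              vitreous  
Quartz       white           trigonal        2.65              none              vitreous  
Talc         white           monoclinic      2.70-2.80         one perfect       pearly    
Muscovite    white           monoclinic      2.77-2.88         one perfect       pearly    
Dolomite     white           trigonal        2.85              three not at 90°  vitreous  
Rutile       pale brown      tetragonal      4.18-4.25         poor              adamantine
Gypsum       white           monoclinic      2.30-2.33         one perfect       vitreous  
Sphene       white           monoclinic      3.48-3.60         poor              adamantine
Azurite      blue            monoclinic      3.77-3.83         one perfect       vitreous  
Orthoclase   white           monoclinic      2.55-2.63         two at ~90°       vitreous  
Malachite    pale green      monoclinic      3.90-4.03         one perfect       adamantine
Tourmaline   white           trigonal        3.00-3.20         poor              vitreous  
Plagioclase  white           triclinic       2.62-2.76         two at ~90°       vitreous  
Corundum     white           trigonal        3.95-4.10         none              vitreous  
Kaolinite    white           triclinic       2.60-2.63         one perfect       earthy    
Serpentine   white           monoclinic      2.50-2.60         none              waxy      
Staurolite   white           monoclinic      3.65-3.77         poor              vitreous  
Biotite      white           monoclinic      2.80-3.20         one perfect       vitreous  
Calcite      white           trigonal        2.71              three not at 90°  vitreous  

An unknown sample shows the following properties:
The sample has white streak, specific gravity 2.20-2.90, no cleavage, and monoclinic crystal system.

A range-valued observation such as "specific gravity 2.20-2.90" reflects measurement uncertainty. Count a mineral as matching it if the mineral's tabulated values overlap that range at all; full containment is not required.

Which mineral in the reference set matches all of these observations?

Serpentine

White streak is inconsistent with Pyrite, Rutile, Azurite, Malachite.
Specific gravity 2.20-2.90 eliminates Sphene, Tourmaline, Corundum, Staurolite.
No cleavage — only Quartz, Serpentine remain.
Monoclinic crystal system rules out Quartz.
Serpentine is the sole remaining match.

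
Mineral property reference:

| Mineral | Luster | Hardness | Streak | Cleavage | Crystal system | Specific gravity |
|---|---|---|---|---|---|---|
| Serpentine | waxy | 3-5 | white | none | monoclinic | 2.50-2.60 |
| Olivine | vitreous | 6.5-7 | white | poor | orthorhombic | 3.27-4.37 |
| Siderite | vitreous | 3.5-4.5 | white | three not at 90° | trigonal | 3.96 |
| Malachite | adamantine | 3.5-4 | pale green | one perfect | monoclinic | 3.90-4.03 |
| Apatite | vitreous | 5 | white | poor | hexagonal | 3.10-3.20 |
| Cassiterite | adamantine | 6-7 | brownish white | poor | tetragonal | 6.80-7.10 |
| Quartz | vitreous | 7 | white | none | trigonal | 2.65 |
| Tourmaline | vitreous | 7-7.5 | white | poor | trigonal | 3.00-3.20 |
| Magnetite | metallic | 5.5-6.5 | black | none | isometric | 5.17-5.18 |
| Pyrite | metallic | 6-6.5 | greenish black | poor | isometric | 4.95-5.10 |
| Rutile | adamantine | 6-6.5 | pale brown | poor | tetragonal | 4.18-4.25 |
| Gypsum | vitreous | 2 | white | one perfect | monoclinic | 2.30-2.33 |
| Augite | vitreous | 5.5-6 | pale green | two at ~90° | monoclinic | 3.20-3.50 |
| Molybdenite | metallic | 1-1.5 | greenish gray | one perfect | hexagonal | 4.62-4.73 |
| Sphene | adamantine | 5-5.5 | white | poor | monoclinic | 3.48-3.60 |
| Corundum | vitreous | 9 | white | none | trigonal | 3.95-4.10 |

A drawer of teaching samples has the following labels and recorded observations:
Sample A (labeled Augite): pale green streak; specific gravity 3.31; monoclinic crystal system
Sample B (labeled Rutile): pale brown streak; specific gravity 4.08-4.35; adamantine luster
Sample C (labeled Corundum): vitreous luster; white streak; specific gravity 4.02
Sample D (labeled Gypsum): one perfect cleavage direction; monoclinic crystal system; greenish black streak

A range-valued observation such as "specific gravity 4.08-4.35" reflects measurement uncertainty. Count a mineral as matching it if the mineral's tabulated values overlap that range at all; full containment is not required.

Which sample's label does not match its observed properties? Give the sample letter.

Sample A: nothing contradicts Augite.
Sample B: nothing contradicts Rutile.
Sample C: nothing contradicts Corundum.
Sample D: Gypsum has white streak, but the record shows greenish black streak — this label is wrong.
Only sample D is inconsistent with its label.

D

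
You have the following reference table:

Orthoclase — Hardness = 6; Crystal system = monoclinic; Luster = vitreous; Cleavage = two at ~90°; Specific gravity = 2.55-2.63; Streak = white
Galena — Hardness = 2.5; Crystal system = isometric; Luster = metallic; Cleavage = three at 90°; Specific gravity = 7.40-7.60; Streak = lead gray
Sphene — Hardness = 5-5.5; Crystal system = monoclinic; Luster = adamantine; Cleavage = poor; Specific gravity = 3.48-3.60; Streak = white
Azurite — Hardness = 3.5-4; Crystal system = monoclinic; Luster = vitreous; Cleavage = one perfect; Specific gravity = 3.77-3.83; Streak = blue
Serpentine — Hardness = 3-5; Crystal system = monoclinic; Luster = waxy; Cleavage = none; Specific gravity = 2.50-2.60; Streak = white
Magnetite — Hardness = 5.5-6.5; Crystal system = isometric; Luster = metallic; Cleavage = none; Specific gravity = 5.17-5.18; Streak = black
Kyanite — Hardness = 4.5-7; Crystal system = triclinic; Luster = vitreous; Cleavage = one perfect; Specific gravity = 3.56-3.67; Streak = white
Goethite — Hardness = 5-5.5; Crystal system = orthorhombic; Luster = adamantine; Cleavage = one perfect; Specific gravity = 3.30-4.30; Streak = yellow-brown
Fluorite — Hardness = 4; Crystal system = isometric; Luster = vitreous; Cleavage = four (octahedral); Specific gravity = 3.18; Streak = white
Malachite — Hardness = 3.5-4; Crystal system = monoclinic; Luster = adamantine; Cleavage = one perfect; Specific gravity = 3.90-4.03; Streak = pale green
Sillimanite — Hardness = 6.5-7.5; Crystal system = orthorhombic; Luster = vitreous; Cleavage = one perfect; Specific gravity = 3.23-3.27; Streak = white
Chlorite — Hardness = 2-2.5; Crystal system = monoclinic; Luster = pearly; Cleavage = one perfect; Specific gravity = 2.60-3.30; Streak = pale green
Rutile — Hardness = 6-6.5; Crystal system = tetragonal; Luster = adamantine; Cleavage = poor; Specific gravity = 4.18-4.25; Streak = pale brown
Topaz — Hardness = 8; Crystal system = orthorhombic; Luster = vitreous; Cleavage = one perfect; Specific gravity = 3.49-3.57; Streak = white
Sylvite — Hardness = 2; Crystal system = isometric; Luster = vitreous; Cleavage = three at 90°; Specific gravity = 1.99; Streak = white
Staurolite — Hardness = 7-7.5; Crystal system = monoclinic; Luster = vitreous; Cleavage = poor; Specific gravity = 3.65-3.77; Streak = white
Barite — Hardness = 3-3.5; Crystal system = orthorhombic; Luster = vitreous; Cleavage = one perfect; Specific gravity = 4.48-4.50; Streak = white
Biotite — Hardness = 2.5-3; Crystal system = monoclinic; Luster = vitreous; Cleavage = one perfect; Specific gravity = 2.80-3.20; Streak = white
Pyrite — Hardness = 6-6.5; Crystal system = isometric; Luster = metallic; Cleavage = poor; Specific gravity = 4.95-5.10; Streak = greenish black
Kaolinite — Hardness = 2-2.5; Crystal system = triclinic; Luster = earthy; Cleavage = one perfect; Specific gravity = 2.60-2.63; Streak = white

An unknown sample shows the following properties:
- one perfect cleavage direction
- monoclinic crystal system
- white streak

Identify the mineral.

Biotite

One perfect cleavage direction: only Azurite, Kyanite, Goethite, Malachite, Sillimanite, Chlorite, Topaz, Barite, Biotite, Kaolinite remain.
Monoclinic crystal system: leaves Azurite, Malachite, Chlorite, Biotite.
White streak: Biotite remains.
Biotite is the sole remaining match.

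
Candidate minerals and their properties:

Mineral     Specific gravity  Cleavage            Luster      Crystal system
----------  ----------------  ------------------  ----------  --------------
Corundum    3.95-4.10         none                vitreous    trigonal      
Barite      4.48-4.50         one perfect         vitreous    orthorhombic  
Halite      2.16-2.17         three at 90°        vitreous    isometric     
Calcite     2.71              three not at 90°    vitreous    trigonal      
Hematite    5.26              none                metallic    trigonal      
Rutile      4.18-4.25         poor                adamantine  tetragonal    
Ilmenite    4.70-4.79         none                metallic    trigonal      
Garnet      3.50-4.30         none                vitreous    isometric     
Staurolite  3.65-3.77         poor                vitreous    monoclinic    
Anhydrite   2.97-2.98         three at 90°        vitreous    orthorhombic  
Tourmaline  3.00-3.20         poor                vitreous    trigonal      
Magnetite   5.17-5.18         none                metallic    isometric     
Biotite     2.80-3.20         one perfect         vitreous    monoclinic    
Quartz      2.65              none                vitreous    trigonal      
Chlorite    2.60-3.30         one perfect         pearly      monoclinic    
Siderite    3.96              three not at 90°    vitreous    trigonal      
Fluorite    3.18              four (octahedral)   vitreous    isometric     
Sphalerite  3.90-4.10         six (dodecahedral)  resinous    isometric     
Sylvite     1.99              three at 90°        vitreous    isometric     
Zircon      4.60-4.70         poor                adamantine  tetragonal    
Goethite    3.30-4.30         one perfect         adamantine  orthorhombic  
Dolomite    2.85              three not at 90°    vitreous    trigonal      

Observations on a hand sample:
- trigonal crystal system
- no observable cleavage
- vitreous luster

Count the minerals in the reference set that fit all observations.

2

Trigonal crystal system: narrows the field to Corundum, Calcite, Hematite, Ilmenite, Tourmaline, Quartz, Siderite, Dolomite.
No observable cleavage is inconsistent with Calcite, Tourmaline, Siderite, Dolomite.
Vitreous luster rules out Hematite, Ilmenite.
Remaining candidates: Corundum, Quartz.
That is 2 minerals.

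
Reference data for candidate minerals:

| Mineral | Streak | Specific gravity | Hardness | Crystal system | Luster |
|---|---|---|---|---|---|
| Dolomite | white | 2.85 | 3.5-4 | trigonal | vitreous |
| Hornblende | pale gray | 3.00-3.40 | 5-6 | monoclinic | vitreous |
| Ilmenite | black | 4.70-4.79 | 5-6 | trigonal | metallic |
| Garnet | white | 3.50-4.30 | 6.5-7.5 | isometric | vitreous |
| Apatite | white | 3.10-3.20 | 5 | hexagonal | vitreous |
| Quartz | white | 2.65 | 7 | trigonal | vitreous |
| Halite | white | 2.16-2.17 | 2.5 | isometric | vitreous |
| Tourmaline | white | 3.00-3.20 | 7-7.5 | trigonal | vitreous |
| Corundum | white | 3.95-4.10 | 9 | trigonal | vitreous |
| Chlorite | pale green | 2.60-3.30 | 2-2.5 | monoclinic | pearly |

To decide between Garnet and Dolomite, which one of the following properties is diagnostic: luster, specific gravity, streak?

Luster: both vitreous — shared.
Specific gravity: Garnet 3.50-4.30, Dolomite 2.85 — different.
Streak: both white — shared.
Specific gravity is the diagnostic property here.

specific gravity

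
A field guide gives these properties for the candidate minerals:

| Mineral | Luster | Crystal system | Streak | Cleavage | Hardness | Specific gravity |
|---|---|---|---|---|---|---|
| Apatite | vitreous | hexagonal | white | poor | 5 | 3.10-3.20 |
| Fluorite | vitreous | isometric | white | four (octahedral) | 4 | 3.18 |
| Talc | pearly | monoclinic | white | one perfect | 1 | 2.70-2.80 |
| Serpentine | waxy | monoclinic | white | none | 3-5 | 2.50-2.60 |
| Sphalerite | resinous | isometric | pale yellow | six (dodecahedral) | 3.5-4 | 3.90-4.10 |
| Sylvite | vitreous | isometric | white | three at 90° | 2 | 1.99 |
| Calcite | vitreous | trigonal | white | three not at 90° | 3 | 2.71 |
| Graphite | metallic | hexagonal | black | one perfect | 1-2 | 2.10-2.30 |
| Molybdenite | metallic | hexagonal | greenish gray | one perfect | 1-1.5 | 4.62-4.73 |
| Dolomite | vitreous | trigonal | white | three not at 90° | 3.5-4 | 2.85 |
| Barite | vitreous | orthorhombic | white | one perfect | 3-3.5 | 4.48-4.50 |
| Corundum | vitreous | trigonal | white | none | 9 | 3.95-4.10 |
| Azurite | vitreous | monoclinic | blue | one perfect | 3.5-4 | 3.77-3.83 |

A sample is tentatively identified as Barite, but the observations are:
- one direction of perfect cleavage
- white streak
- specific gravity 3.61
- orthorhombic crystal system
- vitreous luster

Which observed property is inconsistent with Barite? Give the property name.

specific gravity

One direction of perfect cleavage: Barite has cleavage one perfect — agrees.
White streak: Barite has white streak — agrees.
Specific gravity 3.61: Barite has SG 4.48-4.50 — inconsistent.
Orthorhombic crystal system: Barite has orthorhombic system — agrees.
Vitreous luster: Barite has vitreous luster — agrees.
The specific gravity is the one property that does not fit.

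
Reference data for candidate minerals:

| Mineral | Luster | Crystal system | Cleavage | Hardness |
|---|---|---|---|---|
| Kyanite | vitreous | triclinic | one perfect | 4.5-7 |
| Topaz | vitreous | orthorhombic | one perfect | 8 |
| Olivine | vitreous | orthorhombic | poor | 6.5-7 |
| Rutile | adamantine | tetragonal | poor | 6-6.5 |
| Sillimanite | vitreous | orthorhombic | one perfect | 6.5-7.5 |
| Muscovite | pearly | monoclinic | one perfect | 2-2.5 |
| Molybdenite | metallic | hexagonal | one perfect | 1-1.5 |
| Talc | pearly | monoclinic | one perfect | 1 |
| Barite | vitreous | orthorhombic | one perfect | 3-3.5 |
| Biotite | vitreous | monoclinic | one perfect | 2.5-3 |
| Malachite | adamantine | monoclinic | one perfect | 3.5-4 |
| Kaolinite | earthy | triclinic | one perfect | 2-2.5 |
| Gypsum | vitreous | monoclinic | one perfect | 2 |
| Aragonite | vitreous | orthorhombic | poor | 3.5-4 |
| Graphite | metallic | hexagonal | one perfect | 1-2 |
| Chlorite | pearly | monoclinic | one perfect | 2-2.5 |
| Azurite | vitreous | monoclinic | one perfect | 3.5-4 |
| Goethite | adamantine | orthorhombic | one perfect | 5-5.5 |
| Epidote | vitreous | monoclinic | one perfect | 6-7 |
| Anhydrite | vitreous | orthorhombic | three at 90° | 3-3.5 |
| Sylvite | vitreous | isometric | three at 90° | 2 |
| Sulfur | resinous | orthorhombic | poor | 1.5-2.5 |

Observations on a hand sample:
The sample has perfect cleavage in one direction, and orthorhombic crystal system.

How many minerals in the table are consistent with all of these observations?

4

Perfect cleavage in one direction excludes Olivine, Rutile, Aragonite, Anhydrite, Sylvite, Sulfur.
Orthorhombic crystal system: narrows the field to Topaz, Sillimanite, Barite, Goethite.
Remaining candidates: Barite, Goethite, Sillimanite, Topaz.
That is 4 minerals.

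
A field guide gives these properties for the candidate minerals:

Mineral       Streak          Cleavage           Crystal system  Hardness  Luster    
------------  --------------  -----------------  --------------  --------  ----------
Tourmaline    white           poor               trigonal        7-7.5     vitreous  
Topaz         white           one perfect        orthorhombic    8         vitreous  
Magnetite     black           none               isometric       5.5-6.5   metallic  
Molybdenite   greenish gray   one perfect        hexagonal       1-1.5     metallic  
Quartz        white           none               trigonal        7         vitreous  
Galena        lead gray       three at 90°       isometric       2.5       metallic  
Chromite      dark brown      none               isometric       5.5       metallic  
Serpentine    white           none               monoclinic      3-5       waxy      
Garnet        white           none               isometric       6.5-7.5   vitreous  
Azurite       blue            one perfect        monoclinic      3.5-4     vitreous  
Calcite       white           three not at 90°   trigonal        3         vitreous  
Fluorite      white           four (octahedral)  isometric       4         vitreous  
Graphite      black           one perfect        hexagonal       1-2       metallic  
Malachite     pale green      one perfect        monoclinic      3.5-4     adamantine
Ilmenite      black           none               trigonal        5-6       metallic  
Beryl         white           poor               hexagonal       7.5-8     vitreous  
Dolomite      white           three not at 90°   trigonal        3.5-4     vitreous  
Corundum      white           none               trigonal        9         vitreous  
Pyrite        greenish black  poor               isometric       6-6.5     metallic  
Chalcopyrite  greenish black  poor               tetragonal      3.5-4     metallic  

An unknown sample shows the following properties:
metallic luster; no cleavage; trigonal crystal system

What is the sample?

Metallic luster — leaves Magnetite, Molybdenite, Galena, Chromite, Graphite, Ilmenite, Pyrite, Chalcopyrite.
No cleavage — only Magnetite, Chromite, Ilmenite remain.
Trigonal crystal system — Ilmenite remains.
Only Ilmenite satisfies all observations.

Ilmenite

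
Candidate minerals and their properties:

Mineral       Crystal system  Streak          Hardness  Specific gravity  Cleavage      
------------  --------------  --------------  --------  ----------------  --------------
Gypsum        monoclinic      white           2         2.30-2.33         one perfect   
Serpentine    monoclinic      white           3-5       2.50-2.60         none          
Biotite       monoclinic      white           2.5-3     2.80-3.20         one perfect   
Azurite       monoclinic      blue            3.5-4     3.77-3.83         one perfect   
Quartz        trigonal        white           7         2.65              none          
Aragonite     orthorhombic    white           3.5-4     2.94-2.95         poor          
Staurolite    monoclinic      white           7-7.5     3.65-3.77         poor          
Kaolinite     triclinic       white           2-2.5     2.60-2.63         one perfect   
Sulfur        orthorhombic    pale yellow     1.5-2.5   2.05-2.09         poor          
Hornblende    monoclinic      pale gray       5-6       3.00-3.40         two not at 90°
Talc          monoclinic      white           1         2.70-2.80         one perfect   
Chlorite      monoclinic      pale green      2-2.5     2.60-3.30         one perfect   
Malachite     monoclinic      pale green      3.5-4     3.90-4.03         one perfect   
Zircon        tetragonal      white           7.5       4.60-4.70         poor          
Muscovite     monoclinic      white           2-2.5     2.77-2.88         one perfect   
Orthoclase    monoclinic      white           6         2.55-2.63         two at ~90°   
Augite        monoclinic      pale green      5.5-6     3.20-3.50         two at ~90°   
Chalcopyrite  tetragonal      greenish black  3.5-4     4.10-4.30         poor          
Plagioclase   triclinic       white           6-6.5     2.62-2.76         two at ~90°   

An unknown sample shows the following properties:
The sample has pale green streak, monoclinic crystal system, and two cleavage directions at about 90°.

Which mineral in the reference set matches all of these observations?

Pale green streak — only Chlorite, Malachite, Augite remain.
Monoclinic crystal system — every remaining candidate is consistent.
Two cleavage directions at about 90° — narrows the field to Augite.
The only mineral consistent with every observation is Augite.

Augite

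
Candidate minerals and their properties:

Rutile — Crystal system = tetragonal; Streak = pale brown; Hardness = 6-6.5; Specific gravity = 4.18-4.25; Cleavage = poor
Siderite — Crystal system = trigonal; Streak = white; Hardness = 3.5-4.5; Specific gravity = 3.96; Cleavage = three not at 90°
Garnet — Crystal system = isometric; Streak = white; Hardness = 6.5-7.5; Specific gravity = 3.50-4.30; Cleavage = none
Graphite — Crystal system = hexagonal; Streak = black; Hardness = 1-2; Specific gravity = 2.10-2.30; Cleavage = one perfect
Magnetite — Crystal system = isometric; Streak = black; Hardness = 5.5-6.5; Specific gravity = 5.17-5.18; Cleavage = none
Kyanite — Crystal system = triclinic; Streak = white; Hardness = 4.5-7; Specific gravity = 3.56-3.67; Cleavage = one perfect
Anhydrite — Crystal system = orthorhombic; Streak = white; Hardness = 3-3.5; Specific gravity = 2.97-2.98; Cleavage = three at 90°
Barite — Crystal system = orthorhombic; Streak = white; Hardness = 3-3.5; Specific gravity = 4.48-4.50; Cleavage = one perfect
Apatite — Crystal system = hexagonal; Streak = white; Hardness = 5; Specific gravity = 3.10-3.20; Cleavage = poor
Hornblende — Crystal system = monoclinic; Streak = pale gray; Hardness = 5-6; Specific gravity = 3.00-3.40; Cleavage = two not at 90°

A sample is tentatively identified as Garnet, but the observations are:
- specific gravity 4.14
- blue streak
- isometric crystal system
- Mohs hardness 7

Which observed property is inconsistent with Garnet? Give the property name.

streak

Specific gravity 4.14: Garnet has SG 3.50-4.30 — consistent.
Blue streak: Garnet has white streak — inconsistent.
Isometric crystal system: Garnet has isometric system — consistent.
Mohs hardness 7: Garnet has hardness 6.5-7.5 — consistent.
The streak is the one property that does not fit.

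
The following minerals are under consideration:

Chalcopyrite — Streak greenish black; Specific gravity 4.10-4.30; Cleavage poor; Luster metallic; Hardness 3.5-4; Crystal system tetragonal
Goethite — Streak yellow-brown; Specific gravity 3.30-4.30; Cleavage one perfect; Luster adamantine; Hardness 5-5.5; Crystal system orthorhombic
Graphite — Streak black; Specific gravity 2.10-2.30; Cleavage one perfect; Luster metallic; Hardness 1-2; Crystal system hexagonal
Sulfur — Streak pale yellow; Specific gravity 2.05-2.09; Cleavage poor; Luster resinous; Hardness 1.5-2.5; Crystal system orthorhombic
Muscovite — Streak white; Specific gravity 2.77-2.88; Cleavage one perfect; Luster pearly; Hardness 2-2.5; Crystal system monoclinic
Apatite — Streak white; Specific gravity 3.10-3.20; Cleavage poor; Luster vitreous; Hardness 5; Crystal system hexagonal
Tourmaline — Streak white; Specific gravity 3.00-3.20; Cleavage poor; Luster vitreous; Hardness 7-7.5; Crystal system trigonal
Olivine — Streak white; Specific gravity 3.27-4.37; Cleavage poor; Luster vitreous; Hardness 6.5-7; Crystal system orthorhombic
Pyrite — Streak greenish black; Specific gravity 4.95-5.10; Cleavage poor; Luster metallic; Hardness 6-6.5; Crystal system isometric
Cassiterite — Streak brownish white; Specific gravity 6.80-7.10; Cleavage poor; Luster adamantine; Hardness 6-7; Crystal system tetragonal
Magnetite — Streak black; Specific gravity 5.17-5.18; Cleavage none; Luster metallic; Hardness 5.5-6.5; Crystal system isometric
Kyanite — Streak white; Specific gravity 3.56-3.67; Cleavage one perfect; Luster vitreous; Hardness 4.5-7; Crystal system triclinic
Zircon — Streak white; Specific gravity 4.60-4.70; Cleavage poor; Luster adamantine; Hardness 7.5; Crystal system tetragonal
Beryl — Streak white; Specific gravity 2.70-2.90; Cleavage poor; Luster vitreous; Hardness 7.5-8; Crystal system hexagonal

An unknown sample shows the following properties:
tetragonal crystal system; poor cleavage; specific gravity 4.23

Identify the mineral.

Tetragonal crystal system: leaves Chalcopyrite, Cassiterite, Zircon.
Poor cleavage: no further eliminations.
Specific gravity 4.23: leaves Chalcopyrite.
The only mineral consistent with every observation is Chalcopyrite.

Chalcopyrite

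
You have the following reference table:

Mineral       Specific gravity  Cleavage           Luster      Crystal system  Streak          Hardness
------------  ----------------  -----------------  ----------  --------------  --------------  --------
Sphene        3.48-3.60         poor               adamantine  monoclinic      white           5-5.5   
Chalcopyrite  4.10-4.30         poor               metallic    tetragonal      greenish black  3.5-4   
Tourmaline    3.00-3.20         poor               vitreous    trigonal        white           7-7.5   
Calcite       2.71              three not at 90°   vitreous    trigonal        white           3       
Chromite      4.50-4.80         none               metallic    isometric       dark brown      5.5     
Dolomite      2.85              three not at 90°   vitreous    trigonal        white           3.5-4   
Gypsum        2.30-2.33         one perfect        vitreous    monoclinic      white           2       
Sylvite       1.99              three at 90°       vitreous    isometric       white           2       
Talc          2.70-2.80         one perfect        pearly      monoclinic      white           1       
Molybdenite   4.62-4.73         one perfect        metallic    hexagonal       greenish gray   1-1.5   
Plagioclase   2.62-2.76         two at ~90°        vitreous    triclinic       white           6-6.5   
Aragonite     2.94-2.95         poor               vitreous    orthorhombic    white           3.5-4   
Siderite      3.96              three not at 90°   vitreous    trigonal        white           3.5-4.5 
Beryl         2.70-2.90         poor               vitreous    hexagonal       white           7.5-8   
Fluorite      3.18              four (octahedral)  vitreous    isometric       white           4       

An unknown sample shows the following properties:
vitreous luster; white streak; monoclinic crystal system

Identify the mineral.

Vitreous luster eliminates Sphene, Chalcopyrite, Chromite, Talc, Molybdenite.
White streak — no further eliminations.
Monoclinic crystal system — only Gypsum remains.
Only Gypsum satisfies all observations.

Gypsum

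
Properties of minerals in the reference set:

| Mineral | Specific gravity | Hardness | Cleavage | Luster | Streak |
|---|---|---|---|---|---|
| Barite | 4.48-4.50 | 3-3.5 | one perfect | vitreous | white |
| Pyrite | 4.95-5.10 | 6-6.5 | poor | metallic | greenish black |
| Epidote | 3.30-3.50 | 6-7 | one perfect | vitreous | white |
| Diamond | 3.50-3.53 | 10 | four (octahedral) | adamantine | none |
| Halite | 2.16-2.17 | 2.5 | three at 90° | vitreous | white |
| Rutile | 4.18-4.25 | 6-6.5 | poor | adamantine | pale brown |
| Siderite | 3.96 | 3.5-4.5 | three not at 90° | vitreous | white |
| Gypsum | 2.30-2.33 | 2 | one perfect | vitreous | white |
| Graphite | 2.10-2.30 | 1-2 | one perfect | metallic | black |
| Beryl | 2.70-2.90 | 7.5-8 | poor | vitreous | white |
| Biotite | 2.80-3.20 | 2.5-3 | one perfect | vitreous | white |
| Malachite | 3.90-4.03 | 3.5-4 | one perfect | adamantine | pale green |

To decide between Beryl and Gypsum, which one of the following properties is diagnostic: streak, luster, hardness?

Streak: both white — identical.
Luster: both vitreous — identical.
Hardness: Beryl 7.5-8, Gypsum 2 — different.
Of the listed properties, hardness is the one that separates them.

hardness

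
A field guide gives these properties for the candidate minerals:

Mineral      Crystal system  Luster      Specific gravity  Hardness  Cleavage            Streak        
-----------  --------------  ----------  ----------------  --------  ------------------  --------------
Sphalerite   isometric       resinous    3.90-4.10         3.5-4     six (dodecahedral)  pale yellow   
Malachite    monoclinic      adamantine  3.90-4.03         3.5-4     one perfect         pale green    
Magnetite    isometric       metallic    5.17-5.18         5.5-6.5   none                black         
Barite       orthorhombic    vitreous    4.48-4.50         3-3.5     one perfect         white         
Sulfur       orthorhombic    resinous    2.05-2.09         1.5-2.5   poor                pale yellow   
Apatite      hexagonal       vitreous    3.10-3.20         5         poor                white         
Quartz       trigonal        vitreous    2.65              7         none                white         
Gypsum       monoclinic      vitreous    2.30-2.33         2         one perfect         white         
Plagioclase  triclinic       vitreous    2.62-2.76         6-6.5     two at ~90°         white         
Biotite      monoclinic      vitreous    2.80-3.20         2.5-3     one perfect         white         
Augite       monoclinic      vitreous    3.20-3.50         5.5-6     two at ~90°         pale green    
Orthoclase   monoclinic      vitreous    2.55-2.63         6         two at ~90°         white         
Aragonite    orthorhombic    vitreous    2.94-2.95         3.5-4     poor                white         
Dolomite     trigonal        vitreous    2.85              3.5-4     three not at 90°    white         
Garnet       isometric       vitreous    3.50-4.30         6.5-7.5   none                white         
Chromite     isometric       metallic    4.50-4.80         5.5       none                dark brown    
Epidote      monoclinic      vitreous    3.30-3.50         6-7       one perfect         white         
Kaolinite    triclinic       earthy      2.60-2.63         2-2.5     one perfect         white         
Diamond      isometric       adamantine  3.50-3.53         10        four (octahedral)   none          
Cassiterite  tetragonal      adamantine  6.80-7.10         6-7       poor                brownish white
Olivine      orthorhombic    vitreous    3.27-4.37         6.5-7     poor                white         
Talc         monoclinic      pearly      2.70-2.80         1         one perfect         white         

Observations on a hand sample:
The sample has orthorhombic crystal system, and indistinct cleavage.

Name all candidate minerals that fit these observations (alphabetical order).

Aragonite, Olivine, Sulfur

Orthorhombic crystal system: leaves Barite, Sulfur, Aragonite, Olivine.
Indistinct cleavage eliminates Barite.
The minerals that satisfy all observations are Aragonite, Olivine, Sulfur.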